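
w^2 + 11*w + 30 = (w + 5)*(w + 6)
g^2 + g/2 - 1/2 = (g - 1/2)*(g + 1)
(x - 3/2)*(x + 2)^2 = x^3 + 5*x^2/2 - 2*x - 6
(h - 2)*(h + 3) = h^2 + h - 6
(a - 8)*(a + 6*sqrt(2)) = a^2 - 8*a + 6*sqrt(2)*a - 48*sqrt(2)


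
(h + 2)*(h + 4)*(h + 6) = h^3 + 12*h^2 + 44*h + 48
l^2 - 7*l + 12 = (l - 4)*(l - 3)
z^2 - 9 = (z - 3)*(z + 3)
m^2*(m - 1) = m^3 - m^2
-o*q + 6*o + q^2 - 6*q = (-o + q)*(q - 6)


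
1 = 1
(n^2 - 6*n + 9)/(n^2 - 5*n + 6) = (n - 3)/(n - 2)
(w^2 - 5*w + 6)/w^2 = 1 - 5/w + 6/w^2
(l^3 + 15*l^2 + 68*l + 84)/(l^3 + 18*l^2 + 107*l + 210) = (l + 2)/(l + 5)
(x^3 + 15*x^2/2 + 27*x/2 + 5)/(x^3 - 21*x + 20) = (x^2 + 5*x/2 + 1)/(x^2 - 5*x + 4)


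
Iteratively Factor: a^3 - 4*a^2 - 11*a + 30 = (a - 2)*(a^2 - 2*a - 15) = (a - 2)*(a + 3)*(a - 5)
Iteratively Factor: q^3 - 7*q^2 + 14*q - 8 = (q - 1)*(q^2 - 6*q + 8) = (q - 2)*(q - 1)*(q - 4)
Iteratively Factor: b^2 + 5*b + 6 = (b + 3)*(b + 2)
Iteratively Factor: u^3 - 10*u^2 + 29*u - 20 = (u - 4)*(u^2 - 6*u + 5) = (u - 4)*(u - 1)*(u - 5)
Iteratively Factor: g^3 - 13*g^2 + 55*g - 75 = (g - 3)*(g^2 - 10*g + 25) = (g - 5)*(g - 3)*(g - 5)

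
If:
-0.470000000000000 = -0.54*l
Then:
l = 0.87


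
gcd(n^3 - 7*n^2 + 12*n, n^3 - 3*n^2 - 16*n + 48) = n^2 - 7*n + 12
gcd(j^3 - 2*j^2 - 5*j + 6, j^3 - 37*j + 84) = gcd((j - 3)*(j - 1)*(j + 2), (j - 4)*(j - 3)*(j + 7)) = j - 3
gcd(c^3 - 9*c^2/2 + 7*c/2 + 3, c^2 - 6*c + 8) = c - 2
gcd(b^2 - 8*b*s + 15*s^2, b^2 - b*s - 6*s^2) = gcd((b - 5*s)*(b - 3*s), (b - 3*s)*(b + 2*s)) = -b + 3*s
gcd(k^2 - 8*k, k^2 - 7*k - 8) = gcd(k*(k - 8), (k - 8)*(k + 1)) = k - 8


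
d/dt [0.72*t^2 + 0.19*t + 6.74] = 1.44*t + 0.19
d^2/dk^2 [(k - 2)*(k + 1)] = 2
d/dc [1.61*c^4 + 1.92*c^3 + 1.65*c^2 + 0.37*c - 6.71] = 6.44*c^3 + 5.76*c^2 + 3.3*c + 0.37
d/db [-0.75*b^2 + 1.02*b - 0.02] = 1.02 - 1.5*b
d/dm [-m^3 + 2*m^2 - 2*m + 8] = -3*m^2 + 4*m - 2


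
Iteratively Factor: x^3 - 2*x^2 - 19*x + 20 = (x - 1)*(x^2 - x - 20) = (x - 1)*(x + 4)*(x - 5)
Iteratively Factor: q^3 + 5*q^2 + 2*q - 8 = (q + 2)*(q^2 + 3*q - 4) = (q - 1)*(q + 2)*(q + 4)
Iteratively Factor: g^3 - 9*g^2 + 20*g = (g - 5)*(g^2 - 4*g) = (g - 5)*(g - 4)*(g)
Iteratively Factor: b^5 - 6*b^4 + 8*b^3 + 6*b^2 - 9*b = (b + 1)*(b^4 - 7*b^3 + 15*b^2 - 9*b) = b*(b + 1)*(b^3 - 7*b^2 + 15*b - 9) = b*(b - 3)*(b + 1)*(b^2 - 4*b + 3) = b*(b - 3)*(b - 1)*(b + 1)*(b - 3)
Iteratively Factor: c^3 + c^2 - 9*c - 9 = (c + 1)*(c^2 - 9) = (c - 3)*(c + 1)*(c + 3)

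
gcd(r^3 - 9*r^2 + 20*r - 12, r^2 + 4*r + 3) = 1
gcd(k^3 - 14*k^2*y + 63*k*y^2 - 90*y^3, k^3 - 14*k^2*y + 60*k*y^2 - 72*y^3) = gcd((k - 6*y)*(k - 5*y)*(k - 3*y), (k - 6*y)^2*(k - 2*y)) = -k + 6*y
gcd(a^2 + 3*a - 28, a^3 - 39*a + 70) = a + 7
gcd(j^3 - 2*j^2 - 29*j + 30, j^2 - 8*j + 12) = j - 6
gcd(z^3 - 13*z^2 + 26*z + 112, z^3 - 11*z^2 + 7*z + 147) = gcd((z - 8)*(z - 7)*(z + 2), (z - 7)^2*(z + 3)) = z - 7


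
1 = 1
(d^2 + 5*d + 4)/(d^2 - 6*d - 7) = (d + 4)/(d - 7)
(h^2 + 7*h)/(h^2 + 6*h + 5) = h*(h + 7)/(h^2 + 6*h + 5)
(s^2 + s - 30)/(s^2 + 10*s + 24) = (s - 5)/(s + 4)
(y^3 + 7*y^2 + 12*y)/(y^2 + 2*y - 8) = y*(y + 3)/(y - 2)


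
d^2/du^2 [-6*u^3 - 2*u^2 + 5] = -36*u - 4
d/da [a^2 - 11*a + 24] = 2*a - 11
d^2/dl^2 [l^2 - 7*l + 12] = 2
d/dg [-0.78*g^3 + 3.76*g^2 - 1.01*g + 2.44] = -2.34*g^2 + 7.52*g - 1.01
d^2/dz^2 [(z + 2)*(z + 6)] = 2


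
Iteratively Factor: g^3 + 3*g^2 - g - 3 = (g + 1)*(g^2 + 2*g - 3) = (g - 1)*(g + 1)*(g + 3)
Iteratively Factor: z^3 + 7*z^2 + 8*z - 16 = (z + 4)*(z^2 + 3*z - 4) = (z - 1)*(z + 4)*(z + 4)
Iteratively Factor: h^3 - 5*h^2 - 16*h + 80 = (h + 4)*(h^2 - 9*h + 20) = (h - 5)*(h + 4)*(h - 4)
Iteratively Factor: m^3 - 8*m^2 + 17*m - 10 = (m - 2)*(m^2 - 6*m + 5) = (m - 2)*(m - 1)*(m - 5)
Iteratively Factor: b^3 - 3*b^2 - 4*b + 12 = (b + 2)*(b^2 - 5*b + 6) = (b - 3)*(b + 2)*(b - 2)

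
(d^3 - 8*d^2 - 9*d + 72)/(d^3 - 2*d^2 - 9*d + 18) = (d - 8)/(d - 2)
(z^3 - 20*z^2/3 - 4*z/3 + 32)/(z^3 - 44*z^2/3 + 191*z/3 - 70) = (3*z^2 - 2*z - 16)/(3*z^2 - 26*z + 35)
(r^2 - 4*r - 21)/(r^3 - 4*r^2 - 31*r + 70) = (r + 3)/(r^2 + 3*r - 10)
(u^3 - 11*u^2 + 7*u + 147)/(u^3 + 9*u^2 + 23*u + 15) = (u^2 - 14*u + 49)/(u^2 + 6*u + 5)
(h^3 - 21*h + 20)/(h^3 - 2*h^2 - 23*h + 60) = (h - 1)/(h - 3)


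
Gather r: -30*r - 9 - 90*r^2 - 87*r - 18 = -90*r^2 - 117*r - 27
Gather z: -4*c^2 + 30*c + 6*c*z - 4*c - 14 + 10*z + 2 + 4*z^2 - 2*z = -4*c^2 + 26*c + 4*z^2 + z*(6*c + 8) - 12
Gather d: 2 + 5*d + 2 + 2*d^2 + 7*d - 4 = 2*d^2 + 12*d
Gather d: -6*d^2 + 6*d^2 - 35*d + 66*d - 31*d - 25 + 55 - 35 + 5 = 0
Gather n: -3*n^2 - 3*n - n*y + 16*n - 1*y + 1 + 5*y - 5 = -3*n^2 + n*(13 - y) + 4*y - 4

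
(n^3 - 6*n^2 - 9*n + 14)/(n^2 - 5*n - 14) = n - 1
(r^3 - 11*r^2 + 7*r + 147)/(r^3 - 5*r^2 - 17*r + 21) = (r - 7)/(r - 1)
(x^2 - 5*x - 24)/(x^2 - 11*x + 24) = (x + 3)/(x - 3)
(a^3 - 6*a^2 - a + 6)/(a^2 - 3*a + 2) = (a^2 - 5*a - 6)/(a - 2)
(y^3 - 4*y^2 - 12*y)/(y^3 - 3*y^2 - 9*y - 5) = y*(-y^2 + 4*y + 12)/(-y^3 + 3*y^2 + 9*y + 5)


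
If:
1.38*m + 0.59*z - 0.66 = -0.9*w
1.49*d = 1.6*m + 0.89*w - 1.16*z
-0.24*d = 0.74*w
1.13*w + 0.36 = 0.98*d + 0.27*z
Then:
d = 0.22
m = 0.42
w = -0.07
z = 0.24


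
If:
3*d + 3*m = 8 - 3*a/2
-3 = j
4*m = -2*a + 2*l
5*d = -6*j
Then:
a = -2*m - 28/15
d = 18/5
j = -3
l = -28/15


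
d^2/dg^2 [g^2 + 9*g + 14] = 2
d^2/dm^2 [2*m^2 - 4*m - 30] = 4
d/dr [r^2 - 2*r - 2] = 2*r - 2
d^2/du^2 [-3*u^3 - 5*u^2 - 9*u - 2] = -18*u - 10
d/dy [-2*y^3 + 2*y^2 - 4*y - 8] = -6*y^2 + 4*y - 4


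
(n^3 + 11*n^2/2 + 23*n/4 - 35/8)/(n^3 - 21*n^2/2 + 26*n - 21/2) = (n^2 + 6*n + 35/4)/(n^2 - 10*n + 21)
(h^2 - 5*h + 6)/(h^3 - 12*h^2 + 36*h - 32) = (h - 3)/(h^2 - 10*h + 16)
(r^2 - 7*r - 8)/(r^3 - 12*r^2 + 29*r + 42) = (r - 8)/(r^2 - 13*r + 42)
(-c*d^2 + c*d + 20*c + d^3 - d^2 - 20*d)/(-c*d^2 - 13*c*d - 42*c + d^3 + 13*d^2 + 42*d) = (d^2 - d - 20)/(d^2 + 13*d + 42)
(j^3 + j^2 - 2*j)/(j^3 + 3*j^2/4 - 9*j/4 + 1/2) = 4*j/(4*j - 1)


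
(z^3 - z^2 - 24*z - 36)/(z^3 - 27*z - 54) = (z + 2)/(z + 3)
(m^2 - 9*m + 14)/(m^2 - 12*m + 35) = (m - 2)/(m - 5)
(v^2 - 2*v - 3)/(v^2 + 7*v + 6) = (v - 3)/(v + 6)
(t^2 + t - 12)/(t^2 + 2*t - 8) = (t - 3)/(t - 2)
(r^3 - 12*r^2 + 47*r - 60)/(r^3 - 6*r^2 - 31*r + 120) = (r^2 - 9*r + 20)/(r^2 - 3*r - 40)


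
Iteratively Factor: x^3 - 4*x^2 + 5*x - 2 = (x - 2)*(x^2 - 2*x + 1) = (x - 2)*(x - 1)*(x - 1)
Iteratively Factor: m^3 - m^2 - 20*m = (m + 4)*(m^2 - 5*m) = m*(m + 4)*(m - 5)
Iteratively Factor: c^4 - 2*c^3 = (c)*(c^3 - 2*c^2) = c^2*(c^2 - 2*c) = c^2*(c - 2)*(c)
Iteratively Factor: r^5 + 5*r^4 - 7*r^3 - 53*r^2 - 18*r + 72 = (r + 2)*(r^4 + 3*r^3 - 13*r^2 - 27*r + 36) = (r + 2)*(r + 3)*(r^3 - 13*r + 12) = (r + 2)*(r + 3)*(r + 4)*(r^2 - 4*r + 3) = (r - 3)*(r + 2)*(r + 3)*(r + 4)*(r - 1)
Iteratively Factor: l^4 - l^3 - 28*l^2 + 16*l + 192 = (l - 4)*(l^3 + 3*l^2 - 16*l - 48) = (l - 4)*(l + 4)*(l^2 - l - 12) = (l - 4)^2*(l + 4)*(l + 3)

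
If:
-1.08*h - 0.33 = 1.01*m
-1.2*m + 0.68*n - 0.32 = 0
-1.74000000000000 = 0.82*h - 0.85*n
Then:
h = -0.76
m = 0.48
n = 1.32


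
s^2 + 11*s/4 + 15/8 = (s + 5/4)*(s + 3/2)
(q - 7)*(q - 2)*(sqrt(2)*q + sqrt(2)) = sqrt(2)*q^3 - 8*sqrt(2)*q^2 + 5*sqrt(2)*q + 14*sqrt(2)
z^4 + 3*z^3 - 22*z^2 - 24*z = z*(z - 4)*(z + 1)*(z + 6)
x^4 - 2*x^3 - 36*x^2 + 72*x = x*(x - 6)*(x - 2)*(x + 6)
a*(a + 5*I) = a^2 + 5*I*a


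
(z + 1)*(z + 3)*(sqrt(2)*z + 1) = sqrt(2)*z^3 + z^2 + 4*sqrt(2)*z^2 + 4*z + 3*sqrt(2)*z + 3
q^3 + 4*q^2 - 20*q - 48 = (q - 4)*(q + 2)*(q + 6)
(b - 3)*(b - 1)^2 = b^3 - 5*b^2 + 7*b - 3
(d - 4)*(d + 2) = d^2 - 2*d - 8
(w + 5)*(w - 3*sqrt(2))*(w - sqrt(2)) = w^3 - 4*sqrt(2)*w^2 + 5*w^2 - 20*sqrt(2)*w + 6*w + 30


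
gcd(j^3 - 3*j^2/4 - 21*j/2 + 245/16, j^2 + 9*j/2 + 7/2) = j + 7/2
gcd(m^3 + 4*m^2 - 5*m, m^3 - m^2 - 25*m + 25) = m^2 + 4*m - 5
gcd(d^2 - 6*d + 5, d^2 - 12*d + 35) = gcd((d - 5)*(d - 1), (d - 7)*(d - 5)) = d - 5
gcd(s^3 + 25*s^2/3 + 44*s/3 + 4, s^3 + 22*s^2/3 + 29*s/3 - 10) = 1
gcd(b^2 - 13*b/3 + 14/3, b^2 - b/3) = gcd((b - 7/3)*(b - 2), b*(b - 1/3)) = 1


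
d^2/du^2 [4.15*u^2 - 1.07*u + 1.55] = 8.30000000000000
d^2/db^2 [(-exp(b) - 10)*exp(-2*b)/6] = (-exp(b) - 40)*exp(-2*b)/6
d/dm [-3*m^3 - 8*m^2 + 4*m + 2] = -9*m^2 - 16*m + 4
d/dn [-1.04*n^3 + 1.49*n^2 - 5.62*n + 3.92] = -3.12*n^2 + 2.98*n - 5.62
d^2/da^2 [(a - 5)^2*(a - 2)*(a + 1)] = 12*a^2 - 66*a + 66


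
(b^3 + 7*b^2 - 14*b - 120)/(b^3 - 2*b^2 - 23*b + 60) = (b + 6)/(b - 3)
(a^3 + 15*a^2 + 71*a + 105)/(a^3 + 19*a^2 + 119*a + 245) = (a + 3)/(a + 7)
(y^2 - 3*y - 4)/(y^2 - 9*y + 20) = (y + 1)/(y - 5)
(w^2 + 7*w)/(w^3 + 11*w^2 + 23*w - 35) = w/(w^2 + 4*w - 5)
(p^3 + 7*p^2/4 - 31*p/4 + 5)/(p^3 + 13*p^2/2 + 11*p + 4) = (4*p^2 - 9*p + 5)/(2*(2*p^2 + 5*p + 2))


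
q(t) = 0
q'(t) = 0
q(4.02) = 0.00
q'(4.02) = 0.00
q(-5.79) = 0.00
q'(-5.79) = 0.00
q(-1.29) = 0.00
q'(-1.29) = 0.00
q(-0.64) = 0.00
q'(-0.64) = 0.00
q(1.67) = 0.00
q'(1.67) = 0.00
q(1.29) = 0.00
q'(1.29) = 0.00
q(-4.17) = 0.00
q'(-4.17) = 0.00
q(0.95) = 0.00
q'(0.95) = 0.00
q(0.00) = 0.00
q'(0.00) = 0.00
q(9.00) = 0.00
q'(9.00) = 0.00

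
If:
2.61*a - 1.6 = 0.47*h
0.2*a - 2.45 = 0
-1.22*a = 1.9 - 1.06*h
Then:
No Solution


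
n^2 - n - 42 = (n - 7)*(n + 6)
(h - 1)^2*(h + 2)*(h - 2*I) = h^4 - 2*I*h^3 - 3*h^2 + 2*h + 6*I*h - 4*I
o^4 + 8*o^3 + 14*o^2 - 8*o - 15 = (o - 1)*(o + 1)*(o + 3)*(o + 5)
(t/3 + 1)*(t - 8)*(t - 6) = t^3/3 - 11*t^2/3 + 2*t + 48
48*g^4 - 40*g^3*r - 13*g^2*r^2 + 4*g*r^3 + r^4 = (-3*g + r)*(-g + r)*(4*g + r)^2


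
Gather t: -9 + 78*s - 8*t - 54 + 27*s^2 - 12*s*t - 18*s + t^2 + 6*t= 27*s^2 + 60*s + t^2 + t*(-12*s - 2) - 63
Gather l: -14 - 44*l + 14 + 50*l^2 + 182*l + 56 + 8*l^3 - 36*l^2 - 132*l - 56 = 8*l^3 + 14*l^2 + 6*l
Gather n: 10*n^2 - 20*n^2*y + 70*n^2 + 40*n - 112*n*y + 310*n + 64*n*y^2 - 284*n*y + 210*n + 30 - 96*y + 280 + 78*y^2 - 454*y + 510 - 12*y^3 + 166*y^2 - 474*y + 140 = n^2*(80 - 20*y) + n*(64*y^2 - 396*y + 560) - 12*y^3 + 244*y^2 - 1024*y + 960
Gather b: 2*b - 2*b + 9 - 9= 0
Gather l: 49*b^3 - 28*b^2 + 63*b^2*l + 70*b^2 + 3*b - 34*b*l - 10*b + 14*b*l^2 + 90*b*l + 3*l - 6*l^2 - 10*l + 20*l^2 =49*b^3 + 42*b^2 - 7*b + l^2*(14*b + 14) + l*(63*b^2 + 56*b - 7)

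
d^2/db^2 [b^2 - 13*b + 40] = 2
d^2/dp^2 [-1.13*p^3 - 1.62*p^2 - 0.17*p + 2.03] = -6.78*p - 3.24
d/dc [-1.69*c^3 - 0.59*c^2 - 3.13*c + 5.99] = -5.07*c^2 - 1.18*c - 3.13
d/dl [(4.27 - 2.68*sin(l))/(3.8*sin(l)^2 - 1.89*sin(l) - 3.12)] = (10.184*sin(l)^2 - 32.452*sin(l) + 16.4319)*cos(l)/(14.44*sin(l)^4 - 14.364*sin(l)^3 - 20.1399*sin(l)^2 + 11.7936*sin(l) + 9.7344)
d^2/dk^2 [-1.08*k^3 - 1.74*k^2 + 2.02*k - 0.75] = -6.48*k - 3.48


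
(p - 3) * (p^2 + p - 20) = p^3 - 2*p^2 - 23*p + 60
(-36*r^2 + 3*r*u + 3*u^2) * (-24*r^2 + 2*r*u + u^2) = 864*r^4 - 144*r^3*u - 102*r^2*u^2 + 9*r*u^3 + 3*u^4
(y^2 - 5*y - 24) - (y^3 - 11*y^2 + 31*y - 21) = -y^3 + 12*y^2 - 36*y - 3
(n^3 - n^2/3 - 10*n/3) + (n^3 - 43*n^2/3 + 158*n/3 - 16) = 2*n^3 - 44*n^2/3 + 148*n/3 - 16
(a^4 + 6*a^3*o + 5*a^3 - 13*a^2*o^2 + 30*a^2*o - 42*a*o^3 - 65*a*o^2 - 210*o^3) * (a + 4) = a^5 + 6*a^4*o + 9*a^4 - 13*a^3*o^2 + 54*a^3*o + 20*a^3 - 42*a^2*o^3 - 117*a^2*o^2 + 120*a^2*o - 378*a*o^3 - 260*a*o^2 - 840*o^3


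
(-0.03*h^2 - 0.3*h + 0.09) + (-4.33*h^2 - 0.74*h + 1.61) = -4.36*h^2 - 1.04*h + 1.7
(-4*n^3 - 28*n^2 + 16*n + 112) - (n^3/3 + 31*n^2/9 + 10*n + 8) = -13*n^3/3 - 283*n^2/9 + 6*n + 104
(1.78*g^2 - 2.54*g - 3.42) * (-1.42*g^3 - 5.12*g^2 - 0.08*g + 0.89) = -2.5276*g^5 - 5.5068*g^4 + 17.7188*g^3 + 19.2978*g^2 - 1.987*g - 3.0438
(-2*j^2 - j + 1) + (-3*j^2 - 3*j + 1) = -5*j^2 - 4*j + 2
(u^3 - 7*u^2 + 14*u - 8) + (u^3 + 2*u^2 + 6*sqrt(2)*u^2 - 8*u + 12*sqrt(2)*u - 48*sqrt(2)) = 2*u^3 - 5*u^2 + 6*sqrt(2)*u^2 + 6*u + 12*sqrt(2)*u - 48*sqrt(2) - 8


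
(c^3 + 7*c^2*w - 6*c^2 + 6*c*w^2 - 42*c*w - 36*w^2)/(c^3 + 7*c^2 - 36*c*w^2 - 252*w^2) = (-c^2 - c*w + 6*c + 6*w)/(-c^2 + 6*c*w - 7*c + 42*w)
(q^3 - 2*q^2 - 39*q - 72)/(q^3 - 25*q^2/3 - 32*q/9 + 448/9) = 9*(q^2 + 6*q + 9)/(9*q^2 - 3*q - 56)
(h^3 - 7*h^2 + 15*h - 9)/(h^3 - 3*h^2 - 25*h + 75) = (h^2 - 4*h + 3)/(h^2 - 25)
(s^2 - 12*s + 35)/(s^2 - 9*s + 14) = (s - 5)/(s - 2)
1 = 1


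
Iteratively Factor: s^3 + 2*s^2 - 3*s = (s)*(s^2 + 2*s - 3) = s*(s + 3)*(s - 1)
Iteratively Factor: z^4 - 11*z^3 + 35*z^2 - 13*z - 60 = (z - 4)*(z^3 - 7*z^2 + 7*z + 15) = (z - 5)*(z - 4)*(z^2 - 2*z - 3) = (z - 5)*(z - 4)*(z - 3)*(z + 1)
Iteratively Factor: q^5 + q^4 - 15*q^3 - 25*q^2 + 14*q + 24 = (q + 1)*(q^4 - 15*q^2 - 10*q + 24) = (q + 1)*(q + 2)*(q^3 - 2*q^2 - 11*q + 12) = (q - 4)*(q + 1)*(q + 2)*(q^2 + 2*q - 3) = (q - 4)*(q - 1)*(q + 1)*(q + 2)*(q + 3)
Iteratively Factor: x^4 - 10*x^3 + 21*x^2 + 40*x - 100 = (x - 2)*(x^3 - 8*x^2 + 5*x + 50) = (x - 5)*(x - 2)*(x^2 - 3*x - 10) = (x - 5)*(x - 2)*(x + 2)*(x - 5)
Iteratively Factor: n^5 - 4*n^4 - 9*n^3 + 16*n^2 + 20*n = (n)*(n^4 - 4*n^3 - 9*n^2 + 16*n + 20) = n*(n + 1)*(n^3 - 5*n^2 - 4*n + 20) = n*(n + 1)*(n + 2)*(n^2 - 7*n + 10) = n*(n - 5)*(n + 1)*(n + 2)*(n - 2)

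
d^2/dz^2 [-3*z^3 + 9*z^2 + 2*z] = 18 - 18*z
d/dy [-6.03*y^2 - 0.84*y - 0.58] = -12.06*y - 0.84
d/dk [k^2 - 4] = 2*k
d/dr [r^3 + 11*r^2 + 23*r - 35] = 3*r^2 + 22*r + 23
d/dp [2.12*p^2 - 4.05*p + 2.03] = 4.24*p - 4.05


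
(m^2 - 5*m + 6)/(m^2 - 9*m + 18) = (m - 2)/(m - 6)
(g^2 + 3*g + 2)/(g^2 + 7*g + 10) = (g + 1)/(g + 5)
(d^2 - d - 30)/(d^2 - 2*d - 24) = (d + 5)/(d + 4)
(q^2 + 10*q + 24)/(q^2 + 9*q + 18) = (q + 4)/(q + 3)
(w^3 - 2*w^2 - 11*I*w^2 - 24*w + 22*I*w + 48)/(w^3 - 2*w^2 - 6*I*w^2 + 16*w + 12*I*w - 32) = (w - 3*I)/(w + 2*I)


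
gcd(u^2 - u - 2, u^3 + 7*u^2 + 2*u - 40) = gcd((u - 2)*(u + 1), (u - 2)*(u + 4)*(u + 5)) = u - 2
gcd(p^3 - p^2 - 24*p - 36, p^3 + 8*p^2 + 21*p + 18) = p^2 + 5*p + 6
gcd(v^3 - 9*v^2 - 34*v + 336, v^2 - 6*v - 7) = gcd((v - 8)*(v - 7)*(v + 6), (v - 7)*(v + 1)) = v - 7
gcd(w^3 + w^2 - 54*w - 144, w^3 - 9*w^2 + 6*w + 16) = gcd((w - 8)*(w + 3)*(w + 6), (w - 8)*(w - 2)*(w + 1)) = w - 8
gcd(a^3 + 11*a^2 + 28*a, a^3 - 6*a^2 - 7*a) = a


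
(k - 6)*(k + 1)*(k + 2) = k^3 - 3*k^2 - 16*k - 12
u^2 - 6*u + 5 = (u - 5)*(u - 1)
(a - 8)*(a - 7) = a^2 - 15*a + 56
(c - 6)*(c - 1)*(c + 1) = c^3 - 6*c^2 - c + 6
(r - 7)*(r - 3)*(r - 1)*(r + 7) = r^4 - 4*r^3 - 46*r^2 + 196*r - 147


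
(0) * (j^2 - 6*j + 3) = 0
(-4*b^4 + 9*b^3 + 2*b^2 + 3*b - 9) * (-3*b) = 12*b^5 - 27*b^4 - 6*b^3 - 9*b^2 + 27*b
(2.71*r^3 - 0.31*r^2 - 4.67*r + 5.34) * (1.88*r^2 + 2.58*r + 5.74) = 5.0948*r^5 + 6.409*r^4 + 5.976*r^3 - 3.7888*r^2 - 13.0286*r + 30.6516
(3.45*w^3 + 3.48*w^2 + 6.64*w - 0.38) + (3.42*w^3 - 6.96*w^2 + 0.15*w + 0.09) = 6.87*w^3 - 3.48*w^2 + 6.79*w - 0.29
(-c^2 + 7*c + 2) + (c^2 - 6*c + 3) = c + 5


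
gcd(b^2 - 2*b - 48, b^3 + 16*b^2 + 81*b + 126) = b + 6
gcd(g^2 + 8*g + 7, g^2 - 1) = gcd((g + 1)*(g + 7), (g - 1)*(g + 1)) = g + 1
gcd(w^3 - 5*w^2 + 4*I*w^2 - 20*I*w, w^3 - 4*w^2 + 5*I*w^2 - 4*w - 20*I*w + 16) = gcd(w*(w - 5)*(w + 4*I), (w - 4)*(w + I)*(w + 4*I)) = w + 4*I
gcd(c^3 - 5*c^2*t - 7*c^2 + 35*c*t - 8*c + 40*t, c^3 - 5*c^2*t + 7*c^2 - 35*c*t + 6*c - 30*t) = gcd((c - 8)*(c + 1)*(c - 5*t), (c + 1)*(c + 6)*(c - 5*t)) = -c^2 + 5*c*t - c + 5*t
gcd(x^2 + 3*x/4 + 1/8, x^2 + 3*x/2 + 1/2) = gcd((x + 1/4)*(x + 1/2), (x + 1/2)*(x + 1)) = x + 1/2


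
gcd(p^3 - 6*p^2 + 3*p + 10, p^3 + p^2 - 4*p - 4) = p^2 - p - 2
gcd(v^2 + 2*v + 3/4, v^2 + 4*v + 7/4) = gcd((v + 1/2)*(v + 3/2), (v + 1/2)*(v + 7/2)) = v + 1/2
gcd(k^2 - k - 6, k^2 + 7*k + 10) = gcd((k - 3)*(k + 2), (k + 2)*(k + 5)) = k + 2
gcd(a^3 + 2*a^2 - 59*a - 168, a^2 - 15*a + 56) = a - 8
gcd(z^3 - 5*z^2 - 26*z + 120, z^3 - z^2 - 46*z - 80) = z + 5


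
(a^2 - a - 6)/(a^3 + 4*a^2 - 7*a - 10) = (a^2 - a - 6)/(a^3 + 4*a^2 - 7*a - 10)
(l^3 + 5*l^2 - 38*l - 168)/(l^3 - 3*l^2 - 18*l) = (l^2 + 11*l + 28)/(l*(l + 3))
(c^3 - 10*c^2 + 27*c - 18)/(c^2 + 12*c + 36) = (c^3 - 10*c^2 + 27*c - 18)/(c^2 + 12*c + 36)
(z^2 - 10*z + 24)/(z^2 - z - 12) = (z - 6)/(z + 3)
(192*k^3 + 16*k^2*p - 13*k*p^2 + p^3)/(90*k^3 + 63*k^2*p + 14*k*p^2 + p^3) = (64*k^2 - 16*k*p + p^2)/(30*k^2 + 11*k*p + p^2)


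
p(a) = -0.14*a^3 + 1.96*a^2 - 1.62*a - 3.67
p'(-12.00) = -109.14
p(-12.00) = 539.93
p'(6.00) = 6.78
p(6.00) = 26.93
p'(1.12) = 2.24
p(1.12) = -3.22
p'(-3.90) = -23.30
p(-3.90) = 40.76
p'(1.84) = 4.17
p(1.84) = -0.89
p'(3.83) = 7.23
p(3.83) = 11.01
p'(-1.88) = -10.47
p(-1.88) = 7.23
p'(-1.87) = -10.42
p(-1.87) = 7.13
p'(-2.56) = -14.41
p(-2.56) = 15.67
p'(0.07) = -1.35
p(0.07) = -3.77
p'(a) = -0.42*a^2 + 3.92*a - 1.62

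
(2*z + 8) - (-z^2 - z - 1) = z^2 + 3*z + 9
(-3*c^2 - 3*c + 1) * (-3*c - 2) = 9*c^3 + 15*c^2 + 3*c - 2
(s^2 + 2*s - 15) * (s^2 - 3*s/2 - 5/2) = s^4 + s^3/2 - 41*s^2/2 + 35*s/2 + 75/2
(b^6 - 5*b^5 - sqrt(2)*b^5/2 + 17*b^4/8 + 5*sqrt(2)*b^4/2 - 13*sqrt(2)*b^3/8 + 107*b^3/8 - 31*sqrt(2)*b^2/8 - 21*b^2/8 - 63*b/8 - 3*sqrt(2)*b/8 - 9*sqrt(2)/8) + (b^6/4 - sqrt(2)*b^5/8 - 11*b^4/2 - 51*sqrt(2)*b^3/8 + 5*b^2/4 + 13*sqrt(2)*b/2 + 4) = 5*b^6/4 - 5*b^5 - 5*sqrt(2)*b^5/8 - 27*b^4/8 + 5*sqrt(2)*b^4/2 - 8*sqrt(2)*b^3 + 107*b^3/8 - 31*sqrt(2)*b^2/8 - 11*b^2/8 - 63*b/8 + 49*sqrt(2)*b/8 - 9*sqrt(2)/8 + 4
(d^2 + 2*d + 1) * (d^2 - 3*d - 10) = d^4 - d^3 - 15*d^2 - 23*d - 10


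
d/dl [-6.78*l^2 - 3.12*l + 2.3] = -13.56*l - 3.12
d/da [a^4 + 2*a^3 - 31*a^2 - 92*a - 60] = 4*a^3 + 6*a^2 - 62*a - 92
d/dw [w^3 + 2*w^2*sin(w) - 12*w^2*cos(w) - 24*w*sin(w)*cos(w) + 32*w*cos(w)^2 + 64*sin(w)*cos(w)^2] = 12*w^2*sin(w) + 2*w^2*cos(w) + 3*w^2 + 4*w*sin(w) - 32*w*sin(2*w) - 24*w*cos(w) - 24*w*cos(2*w) - 12*sin(2*w) + 16*cos(w) + 16*cos(2*w) + 48*cos(3*w) + 16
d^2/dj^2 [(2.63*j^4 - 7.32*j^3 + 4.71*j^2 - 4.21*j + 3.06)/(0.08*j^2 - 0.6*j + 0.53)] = (0.033664*j^6 - 0.757440000000001*j^5 + 6.349872*j^4 - 17.632832*j^3 + 21.751044*j^2 - 12.147384*j + 1.91223)/(0.000512*j^6 - 0.01152*j^5 + 0.096576*j^4 - 0.36864*j^3 + 0.639816*j^2 - 0.50562*j + 0.148877)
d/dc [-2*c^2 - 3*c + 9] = -4*c - 3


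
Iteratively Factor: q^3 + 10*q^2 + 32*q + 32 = (q + 4)*(q^2 + 6*q + 8) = (q + 4)^2*(q + 2)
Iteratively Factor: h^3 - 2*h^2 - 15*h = (h)*(h^2 - 2*h - 15) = h*(h + 3)*(h - 5)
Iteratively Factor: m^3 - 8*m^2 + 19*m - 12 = (m - 1)*(m^2 - 7*m + 12) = (m - 4)*(m - 1)*(m - 3)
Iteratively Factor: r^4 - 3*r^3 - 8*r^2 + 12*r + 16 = (r - 2)*(r^3 - r^2 - 10*r - 8) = (r - 2)*(r + 1)*(r^2 - 2*r - 8) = (r - 2)*(r + 1)*(r + 2)*(r - 4)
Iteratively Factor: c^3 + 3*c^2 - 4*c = (c - 1)*(c^2 + 4*c) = (c - 1)*(c + 4)*(c)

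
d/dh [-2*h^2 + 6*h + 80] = 6 - 4*h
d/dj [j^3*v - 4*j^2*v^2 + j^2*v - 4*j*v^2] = v*(3*j^2 - 8*j*v + 2*j - 4*v)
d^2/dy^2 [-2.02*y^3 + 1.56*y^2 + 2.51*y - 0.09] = 3.12 - 12.12*y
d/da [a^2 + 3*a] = 2*a + 3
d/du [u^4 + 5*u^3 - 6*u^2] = u*(4*u^2 + 15*u - 12)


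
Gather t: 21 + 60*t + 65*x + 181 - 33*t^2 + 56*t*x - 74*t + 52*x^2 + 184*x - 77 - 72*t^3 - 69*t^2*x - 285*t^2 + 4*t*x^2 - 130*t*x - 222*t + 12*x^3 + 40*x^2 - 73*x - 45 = -72*t^3 + t^2*(-69*x - 318) + t*(4*x^2 - 74*x - 236) + 12*x^3 + 92*x^2 + 176*x + 80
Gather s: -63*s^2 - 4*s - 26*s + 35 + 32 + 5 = -63*s^2 - 30*s + 72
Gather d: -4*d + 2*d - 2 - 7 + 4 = -2*d - 5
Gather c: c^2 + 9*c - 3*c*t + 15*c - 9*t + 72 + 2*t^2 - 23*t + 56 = c^2 + c*(24 - 3*t) + 2*t^2 - 32*t + 128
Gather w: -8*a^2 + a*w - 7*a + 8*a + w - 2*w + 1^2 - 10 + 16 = -8*a^2 + a + w*(a - 1) + 7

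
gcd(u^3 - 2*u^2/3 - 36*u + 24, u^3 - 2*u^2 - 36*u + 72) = u^2 - 36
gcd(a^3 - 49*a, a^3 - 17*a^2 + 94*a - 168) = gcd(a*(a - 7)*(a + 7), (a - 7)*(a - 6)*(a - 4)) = a - 7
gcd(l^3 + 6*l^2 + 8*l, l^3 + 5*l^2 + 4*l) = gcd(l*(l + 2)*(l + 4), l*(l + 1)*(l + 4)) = l^2 + 4*l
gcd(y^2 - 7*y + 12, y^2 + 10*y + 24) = 1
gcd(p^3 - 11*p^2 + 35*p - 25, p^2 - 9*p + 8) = p - 1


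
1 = 1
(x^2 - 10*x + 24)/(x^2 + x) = (x^2 - 10*x + 24)/(x*(x + 1))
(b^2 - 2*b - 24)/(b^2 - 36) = (b + 4)/(b + 6)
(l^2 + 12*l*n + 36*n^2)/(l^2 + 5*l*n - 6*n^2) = (l + 6*n)/(l - n)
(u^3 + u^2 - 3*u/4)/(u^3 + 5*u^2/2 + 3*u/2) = (u - 1/2)/(u + 1)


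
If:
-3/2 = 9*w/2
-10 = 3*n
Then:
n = -10/3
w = -1/3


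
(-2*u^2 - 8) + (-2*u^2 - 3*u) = -4*u^2 - 3*u - 8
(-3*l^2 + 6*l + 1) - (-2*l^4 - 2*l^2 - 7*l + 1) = 2*l^4 - l^2 + 13*l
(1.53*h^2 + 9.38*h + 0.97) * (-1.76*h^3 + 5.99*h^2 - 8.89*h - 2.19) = -2.6928*h^5 - 7.3441*h^4 + 40.8773*h^3 - 80.9286*h^2 - 29.1655*h - 2.1243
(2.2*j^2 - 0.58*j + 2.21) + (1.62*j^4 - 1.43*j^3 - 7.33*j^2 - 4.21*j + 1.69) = 1.62*j^4 - 1.43*j^3 - 5.13*j^2 - 4.79*j + 3.9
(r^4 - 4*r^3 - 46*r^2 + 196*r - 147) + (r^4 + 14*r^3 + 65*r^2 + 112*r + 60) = 2*r^4 + 10*r^3 + 19*r^2 + 308*r - 87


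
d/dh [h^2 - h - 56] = 2*h - 1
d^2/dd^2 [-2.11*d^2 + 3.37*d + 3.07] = -4.22000000000000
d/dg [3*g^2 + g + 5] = 6*g + 1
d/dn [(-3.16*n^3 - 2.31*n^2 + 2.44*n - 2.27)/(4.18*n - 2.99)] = (-26.4176*n^3 + 18.6894*n^2 + 13.8138*n + 2.193)/(17.4724*n^2 - 24.9964*n + 8.9401)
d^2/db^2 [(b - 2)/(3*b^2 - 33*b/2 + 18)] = 4*(3*(5 - 2*b)*(2*b^2 - 11*b + 12) + (b - 2)*(4*b - 11)^2)/(3*(2*b^2 - 11*b + 12)^3)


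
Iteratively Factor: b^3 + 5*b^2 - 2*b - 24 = (b + 3)*(b^2 + 2*b - 8) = (b - 2)*(b + 3)*(b + 4)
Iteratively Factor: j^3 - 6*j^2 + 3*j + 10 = (j - 5)*(j^2 - j - 2) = (j - 5)*(j - 2)*(j + 1)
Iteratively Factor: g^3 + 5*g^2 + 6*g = (g)*(g^2 + 5*g + 6) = g*(g + 2)*(g + 3)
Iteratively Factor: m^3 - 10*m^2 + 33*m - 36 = (m - 4)*(m^2 - 6*m + 9) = (m - 4)*(m - 3)*(m - 3)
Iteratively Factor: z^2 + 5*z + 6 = (z + 2)*(z + 3)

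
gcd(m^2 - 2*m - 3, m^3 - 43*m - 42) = m + 1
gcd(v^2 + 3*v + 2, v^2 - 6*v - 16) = v + 2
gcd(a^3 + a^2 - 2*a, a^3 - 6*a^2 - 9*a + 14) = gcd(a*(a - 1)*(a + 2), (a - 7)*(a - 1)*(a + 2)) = a^2 + a - 2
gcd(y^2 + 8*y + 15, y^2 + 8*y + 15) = y^2 + 8*y + 15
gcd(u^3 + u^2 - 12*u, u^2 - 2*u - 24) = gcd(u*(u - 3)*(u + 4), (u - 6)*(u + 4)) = u + 4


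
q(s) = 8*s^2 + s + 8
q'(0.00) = 1.00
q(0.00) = 8.00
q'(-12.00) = -191.00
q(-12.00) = 1148.00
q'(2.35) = 38.60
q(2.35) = 54.53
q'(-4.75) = -75.00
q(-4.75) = 183.75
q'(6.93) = 111.88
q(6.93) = 399.13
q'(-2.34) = -36.44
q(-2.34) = 49.46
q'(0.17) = 3.72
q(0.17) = 8.40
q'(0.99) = 16.84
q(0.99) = 16.83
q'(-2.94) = -46.04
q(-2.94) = 74.21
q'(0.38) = 7.08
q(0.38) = 9.54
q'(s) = 16*s + 1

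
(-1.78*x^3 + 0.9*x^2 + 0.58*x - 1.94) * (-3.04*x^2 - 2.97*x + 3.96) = 5.4112*x^5 + 2.5506*x^4 - 11.485*x^3 + 7.739*x^2 + 8.0586*x - 7.6824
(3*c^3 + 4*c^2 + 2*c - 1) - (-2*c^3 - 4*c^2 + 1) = 5*c^3 + 8*c^2 + 2*c - 2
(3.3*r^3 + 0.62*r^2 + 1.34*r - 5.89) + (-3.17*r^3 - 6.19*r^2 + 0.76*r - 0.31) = 0.13*r^3 - 5.57*r^2 + 2.1*r - 6.2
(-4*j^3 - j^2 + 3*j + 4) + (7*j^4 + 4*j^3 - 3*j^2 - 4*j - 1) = 7*j^4 - 4*j^2 - j + 3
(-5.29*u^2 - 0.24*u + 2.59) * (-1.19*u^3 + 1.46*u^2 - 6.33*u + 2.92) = 6.2951*u^5 - 7.4378*u^4 + 30.0532*u^3 - 10.1462*u^2 - 17.0955*u + 7.5628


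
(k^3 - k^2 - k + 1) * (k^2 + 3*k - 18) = k^5 + 2*k^4 - 22*k^3 + 16*k^2 + 21*k - 18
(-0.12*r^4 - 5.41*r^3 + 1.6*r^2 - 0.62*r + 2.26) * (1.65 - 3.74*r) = 0.4488*r^5 + 20.0354*r^4 - 14.9105*r^3 + 4.9588*r^2 - 9.4754*r + 3.729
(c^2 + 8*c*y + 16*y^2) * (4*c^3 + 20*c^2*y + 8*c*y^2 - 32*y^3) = 4*c^5 + 52*c^4*y + 232*c^3*y^2 + 352*c^2*y^3 - 128*c*y^4 - 512*y^5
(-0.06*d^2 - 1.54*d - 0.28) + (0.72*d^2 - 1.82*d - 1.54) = 0.66*d^2 - 3.36*d - 1.82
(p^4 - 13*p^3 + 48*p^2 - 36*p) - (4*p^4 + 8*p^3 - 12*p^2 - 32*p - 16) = -3*p^4 - 21*p^3 + 60*p^2 - 4*p + 16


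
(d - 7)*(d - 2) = d^2 - 9*d + 14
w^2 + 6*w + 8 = (w + 2)*(w + 4)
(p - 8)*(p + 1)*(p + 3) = p^3 - 4*p^2 - 29*p - 24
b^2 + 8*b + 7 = (b + 1)*(b + 7)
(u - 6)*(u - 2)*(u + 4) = u^3 - 4*u^2 - 20*u + 48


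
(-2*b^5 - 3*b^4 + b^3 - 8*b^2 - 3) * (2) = -4*b^5 - 6*b^4 + 2*b^3 - 16*b^2 - 6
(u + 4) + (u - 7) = 2*u - 3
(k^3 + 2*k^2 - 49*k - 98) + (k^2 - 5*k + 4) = k^3 + 3*k^2 - 54*k - 94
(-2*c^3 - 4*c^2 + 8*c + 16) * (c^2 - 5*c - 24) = -2*c^5 + 6*c^4 + 76*c^3 + 72*c^2 - 272*c - 384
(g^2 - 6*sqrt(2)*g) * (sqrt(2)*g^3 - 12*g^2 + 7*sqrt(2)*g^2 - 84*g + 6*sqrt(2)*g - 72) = sqrt(2)*g^5 - 24*g^4 + 7*sqrt(2)*g^4 - 168*g^3 + 78*sqrt(2)*g^3 - 144*g^2 + 504*sqrt(2)*g^2 + 432*sqrt(2)*g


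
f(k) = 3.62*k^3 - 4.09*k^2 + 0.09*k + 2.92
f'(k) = 10.86*k^2 - 8.18*k + 0.09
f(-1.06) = -6.08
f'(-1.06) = 20.96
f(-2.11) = -49.49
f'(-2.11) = 65.70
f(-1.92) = -37.95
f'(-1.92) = 55.83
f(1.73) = 9.58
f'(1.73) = 18.44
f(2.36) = 27.93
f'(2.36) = 41.27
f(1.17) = 3.22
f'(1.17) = 5.39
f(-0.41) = 1.95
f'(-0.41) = 5.27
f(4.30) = 215.50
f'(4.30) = 165.72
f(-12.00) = -6842.48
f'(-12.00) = 1662.09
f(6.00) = 638.14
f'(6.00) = 341.97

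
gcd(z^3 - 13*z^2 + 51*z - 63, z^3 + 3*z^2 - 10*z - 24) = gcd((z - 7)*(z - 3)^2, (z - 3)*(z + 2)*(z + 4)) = z - 3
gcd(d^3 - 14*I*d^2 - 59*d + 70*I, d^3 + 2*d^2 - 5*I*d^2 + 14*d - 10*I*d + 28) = d - 7*I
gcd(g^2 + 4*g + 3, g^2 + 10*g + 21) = g + 3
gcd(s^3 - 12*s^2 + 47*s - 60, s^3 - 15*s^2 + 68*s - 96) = s^2 - 7*s + 12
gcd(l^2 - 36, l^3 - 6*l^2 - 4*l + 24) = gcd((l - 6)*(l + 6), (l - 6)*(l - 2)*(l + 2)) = l - 6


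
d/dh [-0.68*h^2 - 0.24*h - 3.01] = -1.36*h - 0.24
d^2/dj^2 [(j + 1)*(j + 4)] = 2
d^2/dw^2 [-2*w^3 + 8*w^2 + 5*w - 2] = 16 - 12*w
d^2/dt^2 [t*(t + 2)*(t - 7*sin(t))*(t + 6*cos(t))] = 7*t^3*sin(t) - 6*t^3*cos(t) - 22*t^2*sin(t) + 84*t^2*sin(2*t) - 54*t^2*cos(t) + 12*t^2 - 90*t*sin(t) - 20*t*cos(t) - 168*sqrt(2)*t*cos(2*t + pi/4) + 12*t - 28*sin(t) - 42*sin(2*t) + 24*cos(t) - 168*cos(2*t)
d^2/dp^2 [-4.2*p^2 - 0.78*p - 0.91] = -8.40000000000000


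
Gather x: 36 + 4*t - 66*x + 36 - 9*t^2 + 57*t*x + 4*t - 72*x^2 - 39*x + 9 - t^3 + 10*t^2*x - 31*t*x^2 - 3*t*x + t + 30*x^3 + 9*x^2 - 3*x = -t^3 - 9*t^2 + 9*t + 30*x^3 + x^2*(-31*t - 63) + x*(10*t^2 + 54*t - 108) + 81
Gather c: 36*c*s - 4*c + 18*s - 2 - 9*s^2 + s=c*(36*s - 4) - 9*s^2 + 19*s - 2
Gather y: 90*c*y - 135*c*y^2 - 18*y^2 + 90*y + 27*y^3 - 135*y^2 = 27*y^3 + y^2*(-135*c - 153) + y*(90*c + 90)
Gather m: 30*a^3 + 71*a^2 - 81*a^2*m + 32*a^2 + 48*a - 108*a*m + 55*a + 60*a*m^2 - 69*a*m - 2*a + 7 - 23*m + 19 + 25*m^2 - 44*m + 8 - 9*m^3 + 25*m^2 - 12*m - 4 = 30*a^3 + 103*a^2 + 101*a - 9*m^3 + m^2*(60*a + 50) + m*(-81*a^2 - 177*a - 79) + 30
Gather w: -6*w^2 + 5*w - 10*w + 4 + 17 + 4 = -6*w^2 - 5*w + 25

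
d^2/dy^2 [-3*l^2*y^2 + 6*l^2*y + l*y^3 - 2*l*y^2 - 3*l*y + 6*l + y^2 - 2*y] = -6*l^2 + 6*l*y - 4*l + 2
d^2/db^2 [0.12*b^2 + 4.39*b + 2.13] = 0.240000000000000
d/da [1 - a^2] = -2*a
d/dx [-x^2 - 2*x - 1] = -2*x - 2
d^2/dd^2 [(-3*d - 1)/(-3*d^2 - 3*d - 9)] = 2*((2*d + 1)^2*(3*d + 1) - (9*d + 4)*(d^2 + d + 3))/(3*(d^2 + d + 3)^3)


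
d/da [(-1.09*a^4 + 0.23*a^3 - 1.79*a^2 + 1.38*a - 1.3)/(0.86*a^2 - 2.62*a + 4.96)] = (-1.8748*a^5 + 8.7652*a^4 - 22.8308*a^3 + 6.9254*a^2 - 15.5208*a + 3.4388)/(0.7396*a^4 - 4.5064*a^3 + 15.3956*a^2 - 25.9904*a + 24.6016)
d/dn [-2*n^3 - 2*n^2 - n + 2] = -6*n^2 - 4*n - 1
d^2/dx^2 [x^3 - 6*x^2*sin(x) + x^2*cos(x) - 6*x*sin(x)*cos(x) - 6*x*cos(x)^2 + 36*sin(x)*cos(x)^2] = 6*x^2*sin(x) - x^2*cos(x) - 4*x*sin(x) + 12*sqrt(2)*x*sin(2*x + pi/4) - 24*x*cos(x) + 6*x - 21*sin(x) - 81*sin(3*x) + 2*cos(x) - 12*sqrt(2)*cos(2*x + pi/4)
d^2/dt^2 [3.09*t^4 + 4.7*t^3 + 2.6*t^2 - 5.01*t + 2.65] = 37.08*t^2 + 28.2*t + 5.2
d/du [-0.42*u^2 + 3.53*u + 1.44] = 3.53 - 0.84*u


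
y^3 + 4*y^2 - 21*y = y*(y - 3)*(y + 7)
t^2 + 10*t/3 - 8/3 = (t - 2/3)*(t + 4)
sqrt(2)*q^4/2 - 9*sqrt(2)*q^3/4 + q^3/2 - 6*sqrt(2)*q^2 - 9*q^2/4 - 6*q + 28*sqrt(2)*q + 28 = (q - 4)^2*(q + 7/2)*(sqrt(2)*q/2 + 1/2)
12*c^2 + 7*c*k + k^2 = (3*c + k)*(4*c + k)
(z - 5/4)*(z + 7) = z^2 + 23*z/4 - 35/4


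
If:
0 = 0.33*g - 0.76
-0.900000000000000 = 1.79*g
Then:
No Solution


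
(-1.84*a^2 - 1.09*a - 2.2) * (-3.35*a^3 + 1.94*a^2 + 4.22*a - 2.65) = 6.164*a^5 + 0.0819000000000005*a^4 - 2.5094*a^3 - 3.9918*a^2 - 6.3955*a + 5.83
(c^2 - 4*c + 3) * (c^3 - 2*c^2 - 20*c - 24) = c^5 - 6*c^4 - 9*c^3 + 50*c^2 + 36*c - 72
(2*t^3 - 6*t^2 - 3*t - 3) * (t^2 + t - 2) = 2*t^5 - 4*t^4 - 13*t^3 + 6*t^2 + 3*t + 6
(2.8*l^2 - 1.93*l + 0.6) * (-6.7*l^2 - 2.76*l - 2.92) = -18.76*l^4 + 5.203*l^3 - 6.8692*l^2 + 3.9796*l - 1.752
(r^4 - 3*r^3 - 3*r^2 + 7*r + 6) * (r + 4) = r^5 + r^4 - 15*r^3 - 5*r^2 + 34*r + 24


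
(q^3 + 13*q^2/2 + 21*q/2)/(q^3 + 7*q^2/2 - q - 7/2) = q*(q + 3)/(q^2 - 1)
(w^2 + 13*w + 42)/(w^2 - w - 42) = (w + 7)/(w - 7)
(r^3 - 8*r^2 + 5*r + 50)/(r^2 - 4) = (r^2 - 10*r + 25)/(r - 2)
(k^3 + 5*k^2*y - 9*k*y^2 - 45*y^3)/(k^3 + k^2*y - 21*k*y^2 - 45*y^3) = (-k^2 - 2*k*y + 15*y^2)/(-k^2 + 2*k*y + 15*y^2)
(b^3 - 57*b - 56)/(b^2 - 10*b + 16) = (b^2 + 8*b + 7)/(b - 2)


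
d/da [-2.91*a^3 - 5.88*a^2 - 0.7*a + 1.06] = -8.73*a^2 - 11.76*a - 0.7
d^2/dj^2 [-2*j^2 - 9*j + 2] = -4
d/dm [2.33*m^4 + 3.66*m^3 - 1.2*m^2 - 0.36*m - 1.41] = 9.32*m^3 + 10.98*m^2 - 2.4*m - 0.36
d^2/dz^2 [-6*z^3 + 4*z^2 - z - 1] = 8 - 36*z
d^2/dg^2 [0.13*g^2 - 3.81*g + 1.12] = 0.260000000000000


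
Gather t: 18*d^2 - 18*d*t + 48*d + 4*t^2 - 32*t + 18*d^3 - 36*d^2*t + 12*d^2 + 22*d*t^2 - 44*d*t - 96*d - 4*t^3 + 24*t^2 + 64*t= 18*d^3 + 30*d^2 - 48*d - 4*t^3 + t^2*(22*d + 28) + t*(-36*d^2 - 62*d + 32)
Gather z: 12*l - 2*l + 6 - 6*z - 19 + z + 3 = 10*l - 5*z - 10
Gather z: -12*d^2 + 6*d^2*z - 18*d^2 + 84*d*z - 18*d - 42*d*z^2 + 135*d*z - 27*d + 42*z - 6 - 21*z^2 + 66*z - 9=-30*d^2 - 45*d + z^2*(-42*d - 21) + z*(6*d^2 + 219*d + 108) - 15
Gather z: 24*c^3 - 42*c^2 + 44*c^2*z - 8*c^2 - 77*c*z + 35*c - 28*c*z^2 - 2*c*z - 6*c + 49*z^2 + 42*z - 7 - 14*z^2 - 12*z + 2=24*c^3 - 50*c^2 + 29*c + z^2*(35 - 28*c) + z*(44*c^2 - 79*c + 30) - 5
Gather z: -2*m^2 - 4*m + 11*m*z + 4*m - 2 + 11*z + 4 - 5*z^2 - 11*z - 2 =-2*m^2 + 11*m*z - 5*z^2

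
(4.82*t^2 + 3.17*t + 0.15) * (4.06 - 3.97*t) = -19.1354*t^3 + 6.9843*t^2 + 12.2747*t + 0.609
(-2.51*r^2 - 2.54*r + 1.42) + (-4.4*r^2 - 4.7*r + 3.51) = -6.91*r^2 - 7.24*r + 4.93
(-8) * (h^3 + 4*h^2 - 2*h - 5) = -8*h^3 - 32*h^2 + 16*h + 40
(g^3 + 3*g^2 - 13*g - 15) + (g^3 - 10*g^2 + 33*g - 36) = 2*g^3 - 7*g^2 + 20*g - 51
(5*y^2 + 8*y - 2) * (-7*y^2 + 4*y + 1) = -35*y^4 - 36*y^3 + 51*y^2 - 2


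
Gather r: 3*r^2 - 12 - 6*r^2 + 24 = 12 - 3*r^2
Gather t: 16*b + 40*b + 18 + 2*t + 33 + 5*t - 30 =56*b + 7*t + 21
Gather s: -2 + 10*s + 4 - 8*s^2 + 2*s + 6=-8*s^2 + 12*s + 8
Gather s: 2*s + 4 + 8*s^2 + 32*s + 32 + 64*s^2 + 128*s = 72*s^2 + 162*s + 36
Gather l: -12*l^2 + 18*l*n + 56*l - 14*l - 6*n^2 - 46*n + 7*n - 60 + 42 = -12*l^2 + l*(18*n + 42) - 6*n^2 - 39*n - 18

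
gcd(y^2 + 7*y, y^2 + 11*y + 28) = y + 7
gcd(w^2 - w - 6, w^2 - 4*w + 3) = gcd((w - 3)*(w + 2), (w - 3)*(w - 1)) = w - 3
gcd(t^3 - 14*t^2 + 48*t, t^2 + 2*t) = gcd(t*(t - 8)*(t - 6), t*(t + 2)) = t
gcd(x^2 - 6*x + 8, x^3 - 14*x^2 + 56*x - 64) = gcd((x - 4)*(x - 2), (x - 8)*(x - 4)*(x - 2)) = x^2 - 6*x + 8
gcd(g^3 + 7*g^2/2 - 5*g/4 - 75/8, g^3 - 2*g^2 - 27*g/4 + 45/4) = g^2 + g - 15/4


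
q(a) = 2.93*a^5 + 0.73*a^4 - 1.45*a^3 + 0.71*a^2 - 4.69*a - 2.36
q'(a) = 14.65*a^4 + 2.92*a^3 - 4.35*a^2 + 1.42*a - 4.69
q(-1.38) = -2.74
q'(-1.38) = 30.52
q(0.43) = -4.29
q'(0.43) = -4.15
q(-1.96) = -53.50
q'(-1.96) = 170.03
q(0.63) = -4.99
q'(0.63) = -2.48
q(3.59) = 1791.31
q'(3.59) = 2512.86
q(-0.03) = -2.22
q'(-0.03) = -4.74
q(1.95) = 73.61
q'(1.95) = 215.01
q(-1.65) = -16.60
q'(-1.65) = 76.59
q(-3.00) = -595.61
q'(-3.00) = 1059.71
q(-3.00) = -595.61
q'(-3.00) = 1059.71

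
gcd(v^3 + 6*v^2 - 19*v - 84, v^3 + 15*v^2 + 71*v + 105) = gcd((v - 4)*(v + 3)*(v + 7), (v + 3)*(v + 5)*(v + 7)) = v^2 + 10*v + 21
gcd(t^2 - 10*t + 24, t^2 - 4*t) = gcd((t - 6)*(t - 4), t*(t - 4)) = t - 4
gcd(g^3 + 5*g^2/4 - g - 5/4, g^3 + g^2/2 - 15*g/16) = g + 5/4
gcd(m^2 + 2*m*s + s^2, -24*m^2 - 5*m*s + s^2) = 1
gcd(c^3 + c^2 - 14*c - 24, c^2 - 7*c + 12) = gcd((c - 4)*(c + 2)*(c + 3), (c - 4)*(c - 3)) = c - 4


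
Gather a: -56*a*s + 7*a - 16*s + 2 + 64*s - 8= a*(7 - 56*s) + 48*s - 6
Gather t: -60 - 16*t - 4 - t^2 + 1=-t^2 - 16*t - 63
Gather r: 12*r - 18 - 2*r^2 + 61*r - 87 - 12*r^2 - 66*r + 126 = -14*r^2 + 7*r + 21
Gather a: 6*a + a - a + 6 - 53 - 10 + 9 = 6*a - 48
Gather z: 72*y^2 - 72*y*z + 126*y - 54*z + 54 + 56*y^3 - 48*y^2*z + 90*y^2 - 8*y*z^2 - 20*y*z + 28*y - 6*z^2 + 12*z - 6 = 56*y^3 + 162*y^2 + 154*y + z^2*(-8*y - 6) + z*(-48*y^2 - 92*y - 42) + 48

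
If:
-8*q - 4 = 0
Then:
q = -1/2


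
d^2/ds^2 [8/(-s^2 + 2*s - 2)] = 16*(s^2 - 2*s - 4*(s - 1)^2 + 2)/(s^2 - 2*s + 2)^3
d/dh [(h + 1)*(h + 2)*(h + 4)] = 3*h^2 + 14*h + 14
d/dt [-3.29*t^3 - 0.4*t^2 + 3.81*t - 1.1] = -9.87*t^2 - 0.8*t + 3.81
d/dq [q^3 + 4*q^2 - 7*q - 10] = 3*q^2 + 8*q - 7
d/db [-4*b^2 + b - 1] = 1 - 8*b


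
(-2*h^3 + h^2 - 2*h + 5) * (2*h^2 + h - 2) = -4*h^5 + h^3 + 6*h^2 + 9*h - 10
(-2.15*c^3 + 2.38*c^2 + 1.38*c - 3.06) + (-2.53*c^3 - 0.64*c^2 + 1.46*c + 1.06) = -4.68*c^3 + 1.74*c^2 + 2.84*c - 2.0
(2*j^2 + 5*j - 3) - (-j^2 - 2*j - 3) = 3*j^2 + 7*j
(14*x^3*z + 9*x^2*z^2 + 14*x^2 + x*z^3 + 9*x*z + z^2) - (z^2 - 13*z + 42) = 14*x^3*z + 9*x^2*z^2 + 14*x^2 + x*z^3 + 9*x*z + 13*z - 42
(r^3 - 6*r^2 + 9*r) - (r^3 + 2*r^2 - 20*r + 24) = -8*r^2 + 29*r - 24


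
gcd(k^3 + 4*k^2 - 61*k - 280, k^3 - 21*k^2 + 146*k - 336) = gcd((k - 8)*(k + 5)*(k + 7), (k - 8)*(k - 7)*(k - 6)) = k - 8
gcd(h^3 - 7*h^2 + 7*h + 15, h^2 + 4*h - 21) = h - 3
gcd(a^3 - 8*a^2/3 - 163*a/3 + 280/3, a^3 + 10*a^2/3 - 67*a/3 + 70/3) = a^2 + 16*a/3 - 35/3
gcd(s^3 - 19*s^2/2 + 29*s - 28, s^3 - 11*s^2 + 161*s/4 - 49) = s^2 - 15*s/2 + 14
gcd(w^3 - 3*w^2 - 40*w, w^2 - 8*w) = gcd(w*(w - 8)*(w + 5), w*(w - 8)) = w^2 - 8*w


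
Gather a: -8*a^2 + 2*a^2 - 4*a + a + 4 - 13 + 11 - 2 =-6*a^2 - 3*a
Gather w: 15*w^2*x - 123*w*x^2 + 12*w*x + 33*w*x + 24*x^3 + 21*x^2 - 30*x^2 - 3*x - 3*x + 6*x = 15*w^2*x + w*(-123*x^2 + 45*x) + 24*x^3 - 9*x^2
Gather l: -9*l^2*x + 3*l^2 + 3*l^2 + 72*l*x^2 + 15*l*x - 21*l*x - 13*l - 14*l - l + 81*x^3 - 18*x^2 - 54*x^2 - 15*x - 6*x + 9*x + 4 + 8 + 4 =l^2*(6 - 9*x) + l*(72*x^2 - 6*x - 28) + 81*x^3 - 72*x^2 - 12*x + 16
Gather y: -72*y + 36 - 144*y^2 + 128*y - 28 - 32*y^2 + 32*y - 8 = -176*y^2 + 88*y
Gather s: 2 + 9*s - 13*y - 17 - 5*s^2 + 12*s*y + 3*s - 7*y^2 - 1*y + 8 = -5*s^2 + s*(12*y + 12) - 7*y^2 - 14*y - 7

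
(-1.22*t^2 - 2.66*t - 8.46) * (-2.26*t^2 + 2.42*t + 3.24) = 2.7572*t^4 + 3.0592*t^3 + 8.7296*t^2 - 29.0916*t - 27.4104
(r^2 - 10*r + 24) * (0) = 0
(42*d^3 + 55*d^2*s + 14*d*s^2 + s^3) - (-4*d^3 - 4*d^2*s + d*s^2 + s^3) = 46*d^3 + 59*d^2*s + 13*d*s^2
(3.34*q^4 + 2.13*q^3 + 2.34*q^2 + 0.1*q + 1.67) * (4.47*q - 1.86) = 14.9298*q^5 + 3.3087*q^4 + 6.498*q^3 - 3.9054*q^2 + 7.2789*q - 3.1062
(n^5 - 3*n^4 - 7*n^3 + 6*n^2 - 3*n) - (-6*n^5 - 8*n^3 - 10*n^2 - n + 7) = 7*n^5 - 3*n^4 + n^3 + 16*n^2 - 2*n - 7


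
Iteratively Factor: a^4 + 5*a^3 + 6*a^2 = (a + 2)*(a^3 + 3*a^2) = a*(a + 2)*(a^2 + 3*a) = a^2*(a + 2)*(a + 3)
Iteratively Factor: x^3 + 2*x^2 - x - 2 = (x + 2)*(x^2 - 1) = (x + 1)*(x + 2)*(x - 1)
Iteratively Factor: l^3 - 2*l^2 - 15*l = (l - 5)*(l^2 + 3*l) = l*(l - 5)*(l + 3)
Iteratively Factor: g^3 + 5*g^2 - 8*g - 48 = (g - 3)*(g^2 + 8*g + 16) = (g - 3)*(g + 4)*(g + 4)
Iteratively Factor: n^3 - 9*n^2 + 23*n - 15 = (n - 1)*(n^2 - 8*n + 15) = (n - 3)*(n - 1)*(n - 5)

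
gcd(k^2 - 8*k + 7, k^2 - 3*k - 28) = k - 7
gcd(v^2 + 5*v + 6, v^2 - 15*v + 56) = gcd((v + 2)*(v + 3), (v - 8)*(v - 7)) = 1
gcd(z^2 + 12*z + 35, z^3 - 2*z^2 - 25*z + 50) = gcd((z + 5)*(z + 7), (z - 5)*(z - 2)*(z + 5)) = z + 5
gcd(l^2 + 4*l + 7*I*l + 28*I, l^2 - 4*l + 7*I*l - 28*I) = l + 7*I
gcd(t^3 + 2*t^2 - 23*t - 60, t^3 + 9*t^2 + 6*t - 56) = t + 4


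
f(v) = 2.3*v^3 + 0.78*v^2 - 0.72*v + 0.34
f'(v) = 6.9*v^2 + 1.56*v - 0.72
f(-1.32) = -2.64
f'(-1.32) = 9.24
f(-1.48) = -4.34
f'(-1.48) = 12.08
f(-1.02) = -0.55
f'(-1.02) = 4.87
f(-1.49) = -4.46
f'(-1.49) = 12.27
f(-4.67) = -213.54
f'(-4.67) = 142.48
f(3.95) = 151.41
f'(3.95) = 113.10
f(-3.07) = -56.65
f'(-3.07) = 59.52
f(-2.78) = -41.05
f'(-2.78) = 48.27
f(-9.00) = -1606.70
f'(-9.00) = 544.14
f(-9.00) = -1606.70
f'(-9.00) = 544.14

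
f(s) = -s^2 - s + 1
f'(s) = -2*s - 1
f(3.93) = -18.37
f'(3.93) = -8.86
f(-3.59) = -8.30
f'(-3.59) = 6.18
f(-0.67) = 1.22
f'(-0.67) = 0.34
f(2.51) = -7.81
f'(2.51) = -6.02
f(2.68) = -8.86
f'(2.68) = -6.36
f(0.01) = 0.99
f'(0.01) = -1.02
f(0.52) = 0.21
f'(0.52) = -2.04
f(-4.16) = -12.15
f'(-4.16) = 7.32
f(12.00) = -155.00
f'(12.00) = -25.00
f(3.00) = -11.00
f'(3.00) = -7.00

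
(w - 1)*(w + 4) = w^2 + 3*w - 4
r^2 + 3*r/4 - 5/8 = (r - 1/2)*(r + 5/4)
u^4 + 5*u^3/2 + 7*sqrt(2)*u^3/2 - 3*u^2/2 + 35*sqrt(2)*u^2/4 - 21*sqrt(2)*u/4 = u*(u - 1/2)*(u + 3)*(u + 7*sqrt(2)/2)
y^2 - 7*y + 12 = (y - 4)*(y - 3)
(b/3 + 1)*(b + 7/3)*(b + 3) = b^3/3 + 25*b^2/9 + 23*b/3 + 7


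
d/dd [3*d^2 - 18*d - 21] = 6*d - 18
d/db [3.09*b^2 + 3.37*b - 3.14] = 6.18*b + 3.37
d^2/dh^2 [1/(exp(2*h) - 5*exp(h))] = ((5 - 4*exp(h))*(exp(h) - 5) + 2*(2*exp(h) - 5)^2)*exp(-h)/(exp(h) - 5)^3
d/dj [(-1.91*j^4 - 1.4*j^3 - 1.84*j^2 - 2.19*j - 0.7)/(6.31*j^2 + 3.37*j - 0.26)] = (-24.1042*j^5 - 28.1441*j^4 - 7.4496*j^3 + 8.7101*j^2 + 9.7908*j + 2.9284)/(39.8161*j^4 + 42.5294*j^3 + 8.0757*j^2 - 1.7524*j + 0.0676)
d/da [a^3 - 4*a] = 3*a^2 - 4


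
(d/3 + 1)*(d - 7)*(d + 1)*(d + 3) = d^4/3 - 34*d^2/3 - 32*d - 21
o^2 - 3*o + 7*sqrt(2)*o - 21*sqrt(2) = (o - 3)*(o + 7*sqrt(2))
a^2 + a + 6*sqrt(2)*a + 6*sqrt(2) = (a + 1)*(a + 6*sqrt(2))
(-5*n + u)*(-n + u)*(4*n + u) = 20*n^3 - 19*n^2*u - 2*n*u^2 + u^3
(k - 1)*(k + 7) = k^2 + 6*k - 7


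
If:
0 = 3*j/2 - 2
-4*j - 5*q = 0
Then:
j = 4/3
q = -16/15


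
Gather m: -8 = -8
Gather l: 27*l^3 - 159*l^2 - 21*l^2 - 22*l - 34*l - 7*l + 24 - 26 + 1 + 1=27*l^3 - 180*l^2 - 63*l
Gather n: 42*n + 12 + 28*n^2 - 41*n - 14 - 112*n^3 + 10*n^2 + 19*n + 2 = -112*n^3 + 38*n^2 + 20*n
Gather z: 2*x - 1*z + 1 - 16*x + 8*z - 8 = -14*x + 7*z - 7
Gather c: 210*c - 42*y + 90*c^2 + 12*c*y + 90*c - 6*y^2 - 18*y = 90*c^2 + c*(12*y + 300) - 6*y^2 - 60*y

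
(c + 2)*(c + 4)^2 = c^3 + 10*c^2 + 32*c + 32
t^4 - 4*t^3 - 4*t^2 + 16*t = t*(t - 4)*(t - 2)*(t + 2)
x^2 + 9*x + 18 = (x + 3)*(x + 6)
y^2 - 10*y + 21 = (y - 7)*(y - 3)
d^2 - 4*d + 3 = (d - 3)*(d - 1)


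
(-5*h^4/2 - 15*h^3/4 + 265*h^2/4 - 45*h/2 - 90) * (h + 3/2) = -5*h^5/2 - 15*h^4/2 + 485*h^3/8 + 615*h^2/8 - 495*h/4 - 135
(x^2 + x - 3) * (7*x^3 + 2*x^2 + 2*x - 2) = 7*x^5 + 9*x^4 - 17*x^3 - 6*x^2 - 8*x + 6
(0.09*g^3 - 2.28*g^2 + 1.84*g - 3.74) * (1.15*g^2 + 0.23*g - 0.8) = 0.1035*g^5 - 2.6013*g^4 + 1.5196*g^3 - 2.0538*g^2 - 2.3322*g + 2.992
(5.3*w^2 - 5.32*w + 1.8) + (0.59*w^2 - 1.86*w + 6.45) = 5.89*w^2 - 7.18*w + 8.25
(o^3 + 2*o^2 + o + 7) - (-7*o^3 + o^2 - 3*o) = 8*o^3 + o^2 + 4*o + 7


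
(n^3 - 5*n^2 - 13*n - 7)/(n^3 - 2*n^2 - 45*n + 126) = (n^3 - 5*n^2 - 13*n - 7)/(n^3 - 2*n^2 - 45*n + 126)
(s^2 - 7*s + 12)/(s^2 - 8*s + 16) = (s - 3)/(s - 4)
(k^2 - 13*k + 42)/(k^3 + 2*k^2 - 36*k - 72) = (k - 7)/(k^2 + 8*k + 12)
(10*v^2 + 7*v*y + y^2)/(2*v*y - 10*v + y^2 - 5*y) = (5*v + y)/(y - 5)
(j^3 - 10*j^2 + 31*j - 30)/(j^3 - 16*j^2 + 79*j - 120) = (j - 2)/(j - 8)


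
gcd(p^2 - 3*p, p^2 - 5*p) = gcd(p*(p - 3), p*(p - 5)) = p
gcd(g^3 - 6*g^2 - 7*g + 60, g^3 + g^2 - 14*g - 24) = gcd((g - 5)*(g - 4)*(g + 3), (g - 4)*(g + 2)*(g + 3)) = g^2 - g - 12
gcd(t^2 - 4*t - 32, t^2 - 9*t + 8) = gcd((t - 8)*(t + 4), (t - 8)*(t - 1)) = t - 8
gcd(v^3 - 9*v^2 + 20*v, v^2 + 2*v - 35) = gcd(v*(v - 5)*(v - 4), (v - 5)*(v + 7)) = v - 5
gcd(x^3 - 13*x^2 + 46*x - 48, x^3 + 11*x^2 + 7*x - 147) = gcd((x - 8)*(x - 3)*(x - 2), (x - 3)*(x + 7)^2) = x - 3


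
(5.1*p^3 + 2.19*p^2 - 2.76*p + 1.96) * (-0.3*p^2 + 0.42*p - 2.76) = -1.53*p^5 + 1.485*p^4 - 12.3282*p^3 - 7.7916*p^2 + 8.4408*p - 5.4096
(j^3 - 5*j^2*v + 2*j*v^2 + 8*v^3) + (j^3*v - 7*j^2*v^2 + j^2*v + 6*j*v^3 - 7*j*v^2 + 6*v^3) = j^3*v + j^3 - 7*j^2*v^2 - 4*j^2*v + 6*j*v^3 - 5*j*v^2 + 14*v^3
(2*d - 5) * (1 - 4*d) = -8*d^2 + 22*d - 5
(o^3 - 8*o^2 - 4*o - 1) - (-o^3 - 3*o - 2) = 2*o^3 - 8*o^2 - o + 1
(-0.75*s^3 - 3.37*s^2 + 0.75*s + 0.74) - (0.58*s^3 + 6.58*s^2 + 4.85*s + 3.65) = -1.33*s^3 - 9.95*s^2 - 4.1*s - 2.91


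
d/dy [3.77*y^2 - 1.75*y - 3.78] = 7.54*y - 1.75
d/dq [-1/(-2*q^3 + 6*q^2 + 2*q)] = (-3*q^2 + 6*q + 1)/(2*q^2*(-q^2 + 3*q + 1)^2)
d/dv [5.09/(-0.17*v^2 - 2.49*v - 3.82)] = (1.7306*v + 12.6741)/(0.17*v^2 + 2.49*v + 3.82)^2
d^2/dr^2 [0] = 0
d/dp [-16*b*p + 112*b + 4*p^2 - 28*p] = -16*b + 8*p - 28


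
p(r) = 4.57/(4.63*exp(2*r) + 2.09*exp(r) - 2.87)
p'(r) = 4.57*(-9.26*exp(2*r) - 2.09*exp(r))/(4.63*exp(2*r) + 2.09*exp(r) - 2.87)^2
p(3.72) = 0.00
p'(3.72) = -0.00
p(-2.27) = -1.75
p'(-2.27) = -0.21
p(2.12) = 0.01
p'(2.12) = -0.03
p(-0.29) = 3.55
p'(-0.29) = -18.64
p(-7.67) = -1.59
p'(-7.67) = -0.00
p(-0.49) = 30.86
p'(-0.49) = -991.17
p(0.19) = 0.71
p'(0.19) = -1.78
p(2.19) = 0.01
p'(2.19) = -0.02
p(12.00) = 0.00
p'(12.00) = 0.00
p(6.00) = 0.00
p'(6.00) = 0.00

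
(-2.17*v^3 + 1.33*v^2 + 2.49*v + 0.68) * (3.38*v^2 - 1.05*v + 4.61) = -7.3346*v^5 + 6.7739*v^4 - 2.984*v^3 + 5.8152*v^2 + 10.7649*v + 3.1348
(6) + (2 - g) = 8 - g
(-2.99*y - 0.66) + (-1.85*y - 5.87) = -4.84*y - 6.53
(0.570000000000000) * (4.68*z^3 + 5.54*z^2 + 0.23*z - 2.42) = 2.6676*z^3 + 3.1578*z^2 + 0.1311*z - 1.3794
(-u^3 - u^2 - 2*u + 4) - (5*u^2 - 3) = -u^3 - 6*u^2 - 2*u + 7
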